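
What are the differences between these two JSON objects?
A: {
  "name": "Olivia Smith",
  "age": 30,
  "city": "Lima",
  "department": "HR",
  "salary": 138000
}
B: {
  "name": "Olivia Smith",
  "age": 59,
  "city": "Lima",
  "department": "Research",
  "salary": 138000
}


Comparing each field (in key order):
  name: same
  age: DIFFERENT
  city: same
  department: DIFFERENT
  salary: same
Differences:
  age: 30 -> 59
  department: HR -> Research

2 field(s) changed

2 changes: age, department


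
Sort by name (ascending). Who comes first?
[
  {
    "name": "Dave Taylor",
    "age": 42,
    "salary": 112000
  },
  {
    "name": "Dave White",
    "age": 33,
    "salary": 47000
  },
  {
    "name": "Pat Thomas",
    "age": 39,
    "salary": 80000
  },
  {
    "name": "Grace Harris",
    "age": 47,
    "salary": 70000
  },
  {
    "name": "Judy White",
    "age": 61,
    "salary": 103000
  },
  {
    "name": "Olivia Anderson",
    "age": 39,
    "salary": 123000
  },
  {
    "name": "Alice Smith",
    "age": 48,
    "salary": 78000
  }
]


Sort by: name (ascending)

Sorted order:
  1. Alice Smith (name = Alice Smith)
  2. Dave Taylor (name = Dave Taylor)
  3. Dave White (name = Dave White)
  4. Grace Harris (name = Grace Harris)
  5. Judy White (name = Judy White)
  6. Olivia Anderson (name = Olivia Anderson)
  7. Pat Thomas (name = Pat Thomas)

First: Alice Smith

Alice Smith


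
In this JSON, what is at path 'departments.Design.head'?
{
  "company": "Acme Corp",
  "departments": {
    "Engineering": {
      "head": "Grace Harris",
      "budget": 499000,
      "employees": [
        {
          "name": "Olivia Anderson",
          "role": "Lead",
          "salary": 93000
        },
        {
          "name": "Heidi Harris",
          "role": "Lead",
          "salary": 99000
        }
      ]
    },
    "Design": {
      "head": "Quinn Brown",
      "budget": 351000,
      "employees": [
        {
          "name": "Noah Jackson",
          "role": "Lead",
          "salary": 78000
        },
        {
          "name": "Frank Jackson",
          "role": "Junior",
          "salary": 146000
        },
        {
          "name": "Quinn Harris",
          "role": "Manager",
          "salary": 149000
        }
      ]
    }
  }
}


Path: departments.Design.head

Navigate:
  -> departments
  -> Design
  -> head = 'Quinn Brown'

Quinn Brown


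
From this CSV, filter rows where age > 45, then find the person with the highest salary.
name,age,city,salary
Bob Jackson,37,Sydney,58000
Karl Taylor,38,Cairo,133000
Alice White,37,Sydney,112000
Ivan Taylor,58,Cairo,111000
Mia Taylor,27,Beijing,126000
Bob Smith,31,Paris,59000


Filter: age > 45
Sort by: salary (descending)

Filtered records (1):
  Ivan Taylor, age 58, salary $111000

Highest salary: Ivan Taylor ($111000)

Ivan Taylor


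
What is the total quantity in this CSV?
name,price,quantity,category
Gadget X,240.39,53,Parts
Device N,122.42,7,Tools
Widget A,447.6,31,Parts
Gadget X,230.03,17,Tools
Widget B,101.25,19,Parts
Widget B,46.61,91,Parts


Computing total quantity:
Values: [53, 7, 31, 17, 19, 91]
Sum = 218

218


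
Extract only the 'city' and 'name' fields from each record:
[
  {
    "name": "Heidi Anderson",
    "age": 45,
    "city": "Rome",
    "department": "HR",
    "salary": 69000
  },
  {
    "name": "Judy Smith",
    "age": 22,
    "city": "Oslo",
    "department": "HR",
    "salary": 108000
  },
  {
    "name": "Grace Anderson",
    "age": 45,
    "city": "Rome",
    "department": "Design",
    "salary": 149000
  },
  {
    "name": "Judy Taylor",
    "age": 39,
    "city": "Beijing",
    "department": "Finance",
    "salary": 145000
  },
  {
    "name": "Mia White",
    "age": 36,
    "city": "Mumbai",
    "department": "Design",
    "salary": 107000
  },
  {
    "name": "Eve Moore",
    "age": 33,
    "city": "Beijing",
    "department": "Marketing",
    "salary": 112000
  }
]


Original: 6 records with fields: name, age, city, department, salary
Keep: ['city', 'name']
Drop: ['age', 'department', 'salary']
Result: 6 records, 2 fields each

[
  {
    "city": "Rome",
    "name": "Heidi Anderson"
  },
  {
    "city": "Oslo",
    "name": "Judy Smith"
  },
  {
    "city": "Rome",
    "name": "Grace Anderson"
  },
  {
    "city": "Beijing",
    "name": "Judy Taylor"
  },
  {
    "city": "Mumbai",
    "name": "Mia White"
  },
  {
    "city": "Beijing",
    "name": "Eve Moore"
  }
]


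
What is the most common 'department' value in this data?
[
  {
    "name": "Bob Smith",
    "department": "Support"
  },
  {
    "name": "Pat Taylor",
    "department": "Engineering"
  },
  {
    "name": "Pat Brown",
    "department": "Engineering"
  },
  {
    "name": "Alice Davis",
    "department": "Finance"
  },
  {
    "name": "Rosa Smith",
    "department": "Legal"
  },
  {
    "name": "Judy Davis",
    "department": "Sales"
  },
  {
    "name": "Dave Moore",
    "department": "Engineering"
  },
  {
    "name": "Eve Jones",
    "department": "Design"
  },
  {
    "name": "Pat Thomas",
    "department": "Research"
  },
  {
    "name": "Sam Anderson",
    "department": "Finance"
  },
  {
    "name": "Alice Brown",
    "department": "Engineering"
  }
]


Counting 'department' values across 11 records:

  Engineering: 4 ####
  Finance: 2 ##
  Support: 1 #
  Legal: 1 #
  Sales: 1 #
  Design: 1 #
  Research: 1 #

Most common: Engineering (4 times)

Engineering (4 times)


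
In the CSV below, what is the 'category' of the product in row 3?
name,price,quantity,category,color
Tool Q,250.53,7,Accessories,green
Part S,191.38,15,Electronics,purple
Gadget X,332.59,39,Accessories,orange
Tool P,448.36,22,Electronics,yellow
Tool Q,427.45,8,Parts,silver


Query: Row 3 ('Gadget X'), column 'category'
Value: Accessories

Accessories


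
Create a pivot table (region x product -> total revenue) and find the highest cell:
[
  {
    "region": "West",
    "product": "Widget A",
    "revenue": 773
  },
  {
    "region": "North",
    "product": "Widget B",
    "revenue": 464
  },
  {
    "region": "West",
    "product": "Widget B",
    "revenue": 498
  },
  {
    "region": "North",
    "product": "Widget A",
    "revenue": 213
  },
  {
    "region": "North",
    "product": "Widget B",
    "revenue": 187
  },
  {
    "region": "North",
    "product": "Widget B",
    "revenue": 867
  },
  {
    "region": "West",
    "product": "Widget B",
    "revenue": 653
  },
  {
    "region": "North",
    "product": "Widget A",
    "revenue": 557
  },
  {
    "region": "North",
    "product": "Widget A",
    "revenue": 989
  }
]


Pivot: region (rows) x product (columns) -> total revenue

     Widget A      Widget B    
North         1759          1518  
West           773          1151  

Highest: North / Widget A = $1759

North / Widget A = $1759


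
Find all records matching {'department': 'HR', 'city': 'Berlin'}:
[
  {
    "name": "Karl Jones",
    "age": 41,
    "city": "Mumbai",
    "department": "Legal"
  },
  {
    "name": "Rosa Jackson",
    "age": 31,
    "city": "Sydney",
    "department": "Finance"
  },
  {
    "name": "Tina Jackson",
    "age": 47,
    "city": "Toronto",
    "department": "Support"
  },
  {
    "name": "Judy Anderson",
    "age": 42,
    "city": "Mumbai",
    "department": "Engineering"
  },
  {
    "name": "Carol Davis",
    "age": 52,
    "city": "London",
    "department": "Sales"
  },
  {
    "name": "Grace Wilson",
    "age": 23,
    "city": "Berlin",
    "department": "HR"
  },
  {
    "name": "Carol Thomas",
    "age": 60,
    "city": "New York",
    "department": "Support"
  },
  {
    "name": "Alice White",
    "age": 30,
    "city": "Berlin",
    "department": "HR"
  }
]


Search criteria: {'department': 'HR', 'city': 'Berlin'}

Checking 8 records:
  Karl Jones: {department: Legal, city: Mumbai}
  Rosa Jackson: {department: Finance, city: Sydney}
  Tina Jackson: {department: Support, city: Toronto}
  Judy Anderson: {department: Engineering, city: Mumbai}
  Carol Davis: {department: Sales, city: London}
  Grace Wilson: {department: HR, city: Berlin} <-- MATCH
  Carol Thomas: {department: Support, city: New York}
  Alice White: {department: HR, city: Berlin} <-- MATCH

Matches: ["Grace Wilson", "Alice White"]

["Grace Wilson", "Alice White"]


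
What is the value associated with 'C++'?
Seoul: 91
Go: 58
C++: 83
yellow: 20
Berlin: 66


Looking up key 'C++'
Value: 83

83


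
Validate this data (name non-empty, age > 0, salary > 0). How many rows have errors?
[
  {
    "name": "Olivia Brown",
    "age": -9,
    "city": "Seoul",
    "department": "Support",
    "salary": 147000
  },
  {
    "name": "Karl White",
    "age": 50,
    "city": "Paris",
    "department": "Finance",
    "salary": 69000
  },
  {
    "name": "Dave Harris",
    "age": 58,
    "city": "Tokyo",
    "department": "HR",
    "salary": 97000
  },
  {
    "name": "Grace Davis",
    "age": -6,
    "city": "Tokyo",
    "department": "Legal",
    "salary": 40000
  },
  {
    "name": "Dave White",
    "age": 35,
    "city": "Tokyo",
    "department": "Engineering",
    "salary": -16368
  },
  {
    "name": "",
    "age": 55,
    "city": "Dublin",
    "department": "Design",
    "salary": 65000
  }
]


Validating 6 records:
Rules: name non-empty, age > 0, salary > 0

  Row 1 (Olivia Brown): negative age: -9
  Row 2 (Karl White): OK
  Row 3 (Dave Harris): OK
  Row 4 (Grace Davis): negative age: -6
  Row 5 (Dave White): negative salary: -16368
  Row 6 (???): empty name

Total errors: 4

4 errors


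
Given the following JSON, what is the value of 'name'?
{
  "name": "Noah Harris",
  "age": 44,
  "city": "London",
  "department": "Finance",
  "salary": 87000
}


Looking up field 'name'
Value: Noah Harris

Noah Harris


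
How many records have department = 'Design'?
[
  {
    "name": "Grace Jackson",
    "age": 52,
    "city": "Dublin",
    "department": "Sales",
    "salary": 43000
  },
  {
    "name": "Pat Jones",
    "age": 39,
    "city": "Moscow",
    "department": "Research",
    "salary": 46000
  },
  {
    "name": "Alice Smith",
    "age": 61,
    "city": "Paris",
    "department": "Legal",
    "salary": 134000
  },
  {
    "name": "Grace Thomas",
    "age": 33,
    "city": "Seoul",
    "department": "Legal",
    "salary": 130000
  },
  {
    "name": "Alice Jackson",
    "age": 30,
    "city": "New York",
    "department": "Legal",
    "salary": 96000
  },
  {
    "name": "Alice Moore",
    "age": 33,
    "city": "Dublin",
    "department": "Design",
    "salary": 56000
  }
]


Data: 6 records
Condition: department = 'Design'

Checking each record:
  Grace Jackson: Sales
  Pat Jones: Research
  Alice Smith: Legal
  Grace Thomas: Legal
  Alice Jackson: Legal
  Alice Moore: Design MATCH

Count: 1

1


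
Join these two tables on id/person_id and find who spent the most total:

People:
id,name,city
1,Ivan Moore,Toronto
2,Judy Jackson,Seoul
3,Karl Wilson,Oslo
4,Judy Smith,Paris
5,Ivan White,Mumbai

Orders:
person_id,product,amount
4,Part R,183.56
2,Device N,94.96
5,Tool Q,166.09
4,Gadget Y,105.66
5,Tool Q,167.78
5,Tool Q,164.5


Join on: people.id = orders.person_id

Joined rows:
  Judy Smith (Paris) bought Part R for $183.56
  Judy Jackson (Seoul) bought Device N for $94.96
  Ivan White (Mumbai) bought Tool Q for $166.09
  Judy Smith (Paris) bought Gadget Y for $105.66
  Ivan White (Mumbai) bought Tool Q for $167.78
  Ivan White (Mumbai) bought Tool Q for $164.5

Total per person:
  Ivan White: $498.37
  Judy Smith: $289.22
  Judy Jackson: $94.96

Top spender: Ivan White ($498.37)

Ivan White ($498.37)


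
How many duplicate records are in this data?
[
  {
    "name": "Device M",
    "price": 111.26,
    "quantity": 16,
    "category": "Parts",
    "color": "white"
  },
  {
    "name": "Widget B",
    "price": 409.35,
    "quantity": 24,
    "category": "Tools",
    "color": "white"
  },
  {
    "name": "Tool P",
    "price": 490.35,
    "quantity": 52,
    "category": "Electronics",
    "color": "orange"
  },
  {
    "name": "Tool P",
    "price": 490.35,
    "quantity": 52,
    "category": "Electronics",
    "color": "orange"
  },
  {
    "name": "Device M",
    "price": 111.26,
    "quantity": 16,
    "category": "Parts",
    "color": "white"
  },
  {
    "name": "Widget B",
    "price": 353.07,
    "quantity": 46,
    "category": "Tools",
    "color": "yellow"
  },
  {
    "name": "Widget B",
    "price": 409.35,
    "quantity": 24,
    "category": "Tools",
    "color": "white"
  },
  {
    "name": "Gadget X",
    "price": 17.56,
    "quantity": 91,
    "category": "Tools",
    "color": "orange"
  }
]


Checking 8 records for duplicates:

  Row 1: Device M ($111.26, qty 16)
  Row 2: Widget B ($409.35, qty 24)
  Row 3: Tool P ($490.35, qty 52)
  Row 4: Tool P ($490.35, qty 52) <-- DUPLICATE
  Row 5: Device M ($111.26, qty 16) <-- DUPLICATE
  Row 6: Widget B ($353.07, qty 46)
  Row 7: Widget B ($409.35, qty 24) <-- DUPLICATE
  Row 8: Gadget X ($17.56, qty 91)

Duplicates found: 3
Unique records: 5

3 duplicates, 5 unique


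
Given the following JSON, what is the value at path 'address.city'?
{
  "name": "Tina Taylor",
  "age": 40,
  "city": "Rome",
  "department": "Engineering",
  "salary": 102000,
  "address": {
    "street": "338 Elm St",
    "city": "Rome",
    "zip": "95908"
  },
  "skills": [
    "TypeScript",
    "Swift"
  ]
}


Query: address.city
Path: address -> city
Value: Rome

Rome


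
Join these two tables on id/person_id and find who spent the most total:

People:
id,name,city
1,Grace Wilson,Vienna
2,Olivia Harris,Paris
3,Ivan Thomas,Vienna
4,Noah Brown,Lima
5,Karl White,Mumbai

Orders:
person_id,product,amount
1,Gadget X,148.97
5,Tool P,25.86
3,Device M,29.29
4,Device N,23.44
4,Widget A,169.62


Join on: people.id = orders.person_id

Joined rows:
  Grace Wilson (Vienna) bought Gadget X for $148.97
  Karl White (Mumbai) bought Tool P for $25.86
  Ivan Thomas (Vienna) bought Device M for $29.29
  Noah Brown (Lima) bought Device N for $23.44
  Noah Brown (Lima) bought Widget A for $169.62

Total per person:
  Noah Brown: $193.06
  Grace Wilson: $148.97
  Ivan Thomas: $29.29
  Karl White: $25.86

Top spender: Noah Brown ($193.06)

Noah Brown ($193.06)


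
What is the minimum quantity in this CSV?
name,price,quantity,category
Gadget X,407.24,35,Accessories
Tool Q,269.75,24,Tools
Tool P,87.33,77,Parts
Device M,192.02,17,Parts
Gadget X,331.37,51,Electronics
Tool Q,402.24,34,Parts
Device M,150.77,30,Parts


Computing minimum quantity:
Values: [35, 24, 77, 17, 51, 34, 30]
Min = 17

17


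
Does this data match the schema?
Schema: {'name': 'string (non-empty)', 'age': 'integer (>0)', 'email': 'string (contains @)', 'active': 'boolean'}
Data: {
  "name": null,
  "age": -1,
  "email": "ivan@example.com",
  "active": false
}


Validating each field against schema:
  name: FAIL (null is not a string)
  age: FAIL (-1 is not > 0)
  email: OK (string with @)
  active: OK (boolean)

Result: INVALID (2 errors: name, age)

INVALID (2 errors: name, age)


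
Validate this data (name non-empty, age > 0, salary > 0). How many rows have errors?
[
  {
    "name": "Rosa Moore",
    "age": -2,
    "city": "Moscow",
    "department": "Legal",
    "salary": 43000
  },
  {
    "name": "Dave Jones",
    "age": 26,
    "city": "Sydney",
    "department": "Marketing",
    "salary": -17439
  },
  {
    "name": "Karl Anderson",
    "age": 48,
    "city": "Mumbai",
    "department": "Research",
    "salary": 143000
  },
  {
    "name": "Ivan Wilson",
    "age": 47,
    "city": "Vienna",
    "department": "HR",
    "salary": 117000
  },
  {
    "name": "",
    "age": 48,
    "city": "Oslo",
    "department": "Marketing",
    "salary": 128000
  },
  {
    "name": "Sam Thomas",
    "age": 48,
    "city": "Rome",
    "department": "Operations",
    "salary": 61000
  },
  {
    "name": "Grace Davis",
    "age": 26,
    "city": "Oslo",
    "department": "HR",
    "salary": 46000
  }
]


Validating 7 records:
Rules: name non-empty, age > 0, salary > 0

  Row 1 (Rosa Moore): negative age: -2
  Row 2 (Dave Jones): negative salary: -17439
  Row 3 (Karl Anderson): OK
  Row 4 (Ivan Wilson): OK
  Row 5 (???): empty name
  Row 6 (Sam Thomas): OK
  Row 7 (Grace Davis): OK

Total errors: 3

3 errors


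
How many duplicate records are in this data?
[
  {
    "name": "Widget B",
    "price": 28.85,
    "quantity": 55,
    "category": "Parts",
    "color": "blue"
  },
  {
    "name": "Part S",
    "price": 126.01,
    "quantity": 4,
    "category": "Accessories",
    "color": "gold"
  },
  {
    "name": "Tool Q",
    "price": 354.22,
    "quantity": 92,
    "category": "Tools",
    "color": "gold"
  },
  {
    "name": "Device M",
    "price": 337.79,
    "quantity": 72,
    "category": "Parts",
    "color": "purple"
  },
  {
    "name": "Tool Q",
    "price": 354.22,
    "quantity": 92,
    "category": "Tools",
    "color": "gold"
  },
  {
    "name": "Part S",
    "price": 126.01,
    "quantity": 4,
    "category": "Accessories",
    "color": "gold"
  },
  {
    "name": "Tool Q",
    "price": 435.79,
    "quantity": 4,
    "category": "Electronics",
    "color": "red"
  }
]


Checking 7 records for duplicates:

  Row 1: Widget B ($28.85, qty 55)
  Row 2: Part S ($126.01, qty 4)
  Row 3: Tool Q ($354.22, qty 92)
  Row 4: Device M ($337.79, qty 72)
  Row 5: Tool Q ($354.22, qty 92) <-- DUPLICATE
  Row 6: Part S ($126.01, qty 4) <-- DUPLICATE
  Row 7: Tool Q ($435.79, qty 4)

Duplicates found: 2
Unique records: 5

2 duplicates, 5 unique


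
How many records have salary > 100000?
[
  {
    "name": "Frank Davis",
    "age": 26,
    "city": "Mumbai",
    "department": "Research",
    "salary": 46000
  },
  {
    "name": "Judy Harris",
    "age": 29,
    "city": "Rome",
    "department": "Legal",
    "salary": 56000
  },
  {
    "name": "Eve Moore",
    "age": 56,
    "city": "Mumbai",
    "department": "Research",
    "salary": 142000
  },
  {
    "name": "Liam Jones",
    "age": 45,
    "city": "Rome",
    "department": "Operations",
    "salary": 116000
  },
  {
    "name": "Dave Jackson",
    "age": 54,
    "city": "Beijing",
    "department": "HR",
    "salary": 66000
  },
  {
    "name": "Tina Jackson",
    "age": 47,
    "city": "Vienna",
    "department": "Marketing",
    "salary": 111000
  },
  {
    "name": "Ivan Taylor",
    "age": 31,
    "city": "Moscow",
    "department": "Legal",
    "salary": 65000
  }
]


Data: 7 records
Condition: salary > 100000

Checking each record:
  Frank Davis: 46000
  Judy Harris: 56000
  Eve Moore: 142000 MATCH
  Liam Jones: 116000 MATCH
  Dave Jackson: 66000
  Tina Jackson: 111000 MATCH
  Ivan Taylor: 65000

Count: 3

3


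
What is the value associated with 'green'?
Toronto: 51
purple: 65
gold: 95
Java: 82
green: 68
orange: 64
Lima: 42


Looking up key 'green'
Value: 68

68


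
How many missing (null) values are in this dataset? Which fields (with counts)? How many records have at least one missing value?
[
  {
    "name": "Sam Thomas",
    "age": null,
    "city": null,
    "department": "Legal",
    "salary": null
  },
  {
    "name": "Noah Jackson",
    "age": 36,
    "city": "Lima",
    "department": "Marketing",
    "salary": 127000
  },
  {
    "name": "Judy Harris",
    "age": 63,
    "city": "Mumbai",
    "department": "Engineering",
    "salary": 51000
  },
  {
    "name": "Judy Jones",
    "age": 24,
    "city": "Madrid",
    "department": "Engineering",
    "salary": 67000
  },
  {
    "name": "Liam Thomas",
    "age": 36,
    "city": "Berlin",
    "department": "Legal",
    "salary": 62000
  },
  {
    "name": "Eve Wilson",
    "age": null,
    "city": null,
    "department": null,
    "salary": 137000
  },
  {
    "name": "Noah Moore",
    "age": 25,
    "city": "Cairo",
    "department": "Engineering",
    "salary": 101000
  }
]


Checking for missing (null) values in 7 records:

  Sam Thomas: age, city, salary
  Noah Jackson: complete
  Judy Harris: complete
  Judy Jones: complete
  Liam Thomas: complete
  Eve Wilson: age, city, department
  Noah Moore: complete

Per field:
  name: 0 missing
  age: 2 missing
  city: 2 missing
  department: 1 missing
  salary: 1 missing

Total missing values: 6
Records with any missing: 2

6 missing values (age: 2, city: 2, department: 1, salary: 1); 2 incomplete records


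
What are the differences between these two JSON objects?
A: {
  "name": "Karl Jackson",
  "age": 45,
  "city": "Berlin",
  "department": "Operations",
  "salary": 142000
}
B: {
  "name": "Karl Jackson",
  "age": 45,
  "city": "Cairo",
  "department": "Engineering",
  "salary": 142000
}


Comparing each field (in key order):
  name: same
  age: same
  city: DIFFERENT
  department: DIFFERENT
  salary: same
Differences:
  city: Berlin -> Cairo
  department: Operations -> Engineering

2 field(s) changed

2 changes: city, department


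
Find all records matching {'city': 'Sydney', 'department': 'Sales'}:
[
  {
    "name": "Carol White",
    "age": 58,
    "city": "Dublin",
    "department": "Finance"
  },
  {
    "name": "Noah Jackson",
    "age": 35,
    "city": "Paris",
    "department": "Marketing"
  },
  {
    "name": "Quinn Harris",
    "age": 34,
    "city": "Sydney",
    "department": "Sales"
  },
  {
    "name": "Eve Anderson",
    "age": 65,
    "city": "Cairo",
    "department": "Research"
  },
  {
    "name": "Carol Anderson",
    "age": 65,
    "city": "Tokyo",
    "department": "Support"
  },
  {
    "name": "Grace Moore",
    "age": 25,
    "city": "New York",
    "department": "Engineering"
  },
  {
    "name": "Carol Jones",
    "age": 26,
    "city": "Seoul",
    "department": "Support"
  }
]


Search criteria: {'city': 'Sydney', 'department': 'Sales'}

Checking 7 records:
  Carol White: {city: Dublin, department: Finance}
  Noah Jackson: {city: Paris, department: Marketing}
  Quinn Harris: {city: Sydney, department: Sales} <-- MATCH
  Eve Anderson: {city: Cairo, department: Research}
  Carol Anderson: {city: Tokyo, department: Support}
  Grace Moore: {city: New York, department: Engineering}
  Carol Jones: {city: Seoul, department: Support}

Matches: ["Quinn Harris"]

["Quinn Harris"]


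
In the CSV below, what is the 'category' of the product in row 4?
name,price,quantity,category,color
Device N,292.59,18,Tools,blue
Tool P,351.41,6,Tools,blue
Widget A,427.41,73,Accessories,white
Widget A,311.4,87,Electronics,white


Query: Row 4 ('Widget A'), column 'category'
Value: Electronics

Electronics


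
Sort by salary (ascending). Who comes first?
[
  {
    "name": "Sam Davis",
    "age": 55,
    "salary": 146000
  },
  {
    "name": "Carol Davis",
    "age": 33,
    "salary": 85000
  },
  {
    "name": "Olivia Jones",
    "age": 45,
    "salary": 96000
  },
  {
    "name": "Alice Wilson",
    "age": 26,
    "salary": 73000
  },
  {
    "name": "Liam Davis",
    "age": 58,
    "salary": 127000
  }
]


Sort by: salary (ascending)

Sorted order:
  1. Alice Wilson (salary = 73000)
  2. Carol Davis (salary = 85000)
  3. Olivia Jones (salary = 96000)
  4. Liam Davis (salary = 127000)
  5. Sam Davis (salary = 146000)

First: Alice Wilson

Alice Wilson


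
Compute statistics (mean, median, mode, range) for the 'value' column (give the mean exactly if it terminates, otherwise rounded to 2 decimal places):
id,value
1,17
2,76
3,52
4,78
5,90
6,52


Data: [17, 76, 52, 78, 90, 52]
Count: 6
Sum: 365
Mean: 365/6 ≈ 60.83 (rounded to 2 decimal places)
Sorted: [17, 52, 52, 76, 78, 90]
Median: 64.0
Mode: 52 (2 times)
Range: 90 - 17 = 73
Min: 17, Max: 90

mean≈60.83, median=64.0, mode=52, range=73


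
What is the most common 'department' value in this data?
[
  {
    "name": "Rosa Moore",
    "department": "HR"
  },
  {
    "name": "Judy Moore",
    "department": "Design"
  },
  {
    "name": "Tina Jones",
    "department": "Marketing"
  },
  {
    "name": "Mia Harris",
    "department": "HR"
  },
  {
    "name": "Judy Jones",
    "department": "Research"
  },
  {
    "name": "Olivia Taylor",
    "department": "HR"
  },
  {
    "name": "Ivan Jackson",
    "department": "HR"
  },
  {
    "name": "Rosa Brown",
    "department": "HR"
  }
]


Counting 'department' values across 8 records:

  HR: 5 #####
  Design: 1 #
  Marketing: 1 #
  Research: 1 #

Most common: HR (5 times)

HR (5 times)


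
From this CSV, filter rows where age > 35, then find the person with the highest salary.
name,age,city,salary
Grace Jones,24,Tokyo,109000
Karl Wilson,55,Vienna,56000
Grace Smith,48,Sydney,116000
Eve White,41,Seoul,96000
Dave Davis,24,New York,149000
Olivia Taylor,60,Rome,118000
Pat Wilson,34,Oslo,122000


Filter: age > 35
Sort by: salary (descending)

Filtered records (4):
  Olivia Taylor, age 60, salary $118000
  Grace Smith, age 48, salary $116000
  Eve White, age 41, salary $96000
  Karl Wilson, age 55, salary $56000

Highest salary: Olivia Taylor ($118000)

Olivia Taylor


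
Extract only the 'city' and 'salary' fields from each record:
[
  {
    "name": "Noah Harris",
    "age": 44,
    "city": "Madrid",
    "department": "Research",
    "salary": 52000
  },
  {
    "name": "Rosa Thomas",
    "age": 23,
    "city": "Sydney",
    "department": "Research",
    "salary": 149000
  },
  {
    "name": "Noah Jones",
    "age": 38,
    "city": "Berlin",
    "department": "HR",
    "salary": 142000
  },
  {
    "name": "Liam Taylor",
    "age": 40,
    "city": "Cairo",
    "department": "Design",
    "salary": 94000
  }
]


Original: 4 records with fields: name, age, city, department, salary
Keep: ['city', 'salary']
Drop: ['name', 'age', 'department']
Result: 4 records, 2 fields each

[
  {
    "city": "Madrid",
    "salary": 52000
  },
  {
    "city": "Sydney",
    "salary": 149000
  },
  {
    "city": "Berlin",
    "salary": 142000
  },
  {
    "city": "Cairo",
    "salary": 94000
  }
]


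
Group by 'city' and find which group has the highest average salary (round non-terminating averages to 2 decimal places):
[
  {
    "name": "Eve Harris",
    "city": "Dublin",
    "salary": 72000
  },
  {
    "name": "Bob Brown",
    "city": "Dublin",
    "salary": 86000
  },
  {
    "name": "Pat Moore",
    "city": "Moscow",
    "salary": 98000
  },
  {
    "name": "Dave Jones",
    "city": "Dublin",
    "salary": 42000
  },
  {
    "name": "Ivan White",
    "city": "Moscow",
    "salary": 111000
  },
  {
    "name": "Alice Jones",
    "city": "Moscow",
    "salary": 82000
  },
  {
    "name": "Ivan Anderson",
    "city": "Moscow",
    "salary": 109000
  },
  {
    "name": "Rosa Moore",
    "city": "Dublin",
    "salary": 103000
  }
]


Group by: city

Groups:
  Dublin: 4 people, avg salary = 303000/4 = $75750
  Moscow: 4 people, avg salary = 400000/4 = $100000

Highest average salary: Moscow ($100000)

Moscow ($100000)


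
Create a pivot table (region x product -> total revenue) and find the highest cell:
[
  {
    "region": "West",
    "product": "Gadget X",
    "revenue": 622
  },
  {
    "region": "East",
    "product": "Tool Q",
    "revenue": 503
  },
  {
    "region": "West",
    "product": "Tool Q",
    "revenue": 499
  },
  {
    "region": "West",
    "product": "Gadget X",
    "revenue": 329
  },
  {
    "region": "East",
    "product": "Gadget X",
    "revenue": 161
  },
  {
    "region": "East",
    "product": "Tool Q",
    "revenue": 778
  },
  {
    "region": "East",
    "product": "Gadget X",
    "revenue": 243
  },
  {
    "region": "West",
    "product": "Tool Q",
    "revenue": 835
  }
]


Pivot: region (rows) x product (columns) -> total revenue

     Gadget X      Tool Q      
East           404          1281  
West           951          1334  

Highest: West / Tool Q = $1334

West / Tool Q = $1334


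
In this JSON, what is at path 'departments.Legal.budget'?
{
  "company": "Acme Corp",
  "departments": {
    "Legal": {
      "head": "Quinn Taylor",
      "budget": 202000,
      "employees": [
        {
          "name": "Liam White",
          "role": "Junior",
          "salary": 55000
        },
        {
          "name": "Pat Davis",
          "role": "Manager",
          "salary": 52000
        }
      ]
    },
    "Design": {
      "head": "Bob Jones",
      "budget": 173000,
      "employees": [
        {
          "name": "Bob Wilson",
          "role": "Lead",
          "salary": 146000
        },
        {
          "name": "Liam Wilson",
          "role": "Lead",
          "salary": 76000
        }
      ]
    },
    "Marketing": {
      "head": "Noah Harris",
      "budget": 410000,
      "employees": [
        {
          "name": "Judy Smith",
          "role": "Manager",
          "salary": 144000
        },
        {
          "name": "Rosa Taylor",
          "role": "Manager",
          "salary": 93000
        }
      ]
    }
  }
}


Path: departments.Legal.budget

Navigate:
  -> departments
  -> Legal
  -> budget = 202000

202000


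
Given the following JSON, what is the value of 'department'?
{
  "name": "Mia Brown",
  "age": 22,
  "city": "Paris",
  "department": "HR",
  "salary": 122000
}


Looking up field 'department'
Value: HR

HR


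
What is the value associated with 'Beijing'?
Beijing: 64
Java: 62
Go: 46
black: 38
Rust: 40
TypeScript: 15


Looking up key 'Beijing'
Value: 64

64


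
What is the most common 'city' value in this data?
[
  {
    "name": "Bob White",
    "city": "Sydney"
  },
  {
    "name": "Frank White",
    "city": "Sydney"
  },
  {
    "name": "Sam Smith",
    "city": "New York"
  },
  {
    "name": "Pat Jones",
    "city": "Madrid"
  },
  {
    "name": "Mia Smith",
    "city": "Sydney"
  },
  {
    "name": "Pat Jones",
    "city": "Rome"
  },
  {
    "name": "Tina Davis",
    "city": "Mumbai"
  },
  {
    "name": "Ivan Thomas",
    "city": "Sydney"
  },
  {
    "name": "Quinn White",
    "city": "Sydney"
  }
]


Counting 'city' values across 9 records:

  Sydney: 5 #####
  New York: 1 #
  Madrid: 1 #
  Rome: 1 #
  Mumbai: 1 #

Most common: Sydney (5 times)

Sydney (5 times)


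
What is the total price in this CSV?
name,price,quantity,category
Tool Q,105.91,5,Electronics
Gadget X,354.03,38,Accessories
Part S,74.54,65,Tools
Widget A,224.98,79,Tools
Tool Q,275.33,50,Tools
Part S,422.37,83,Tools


Computing total price:
Values: [105.91, 354.03, 74.54, 224.98, 275.33, 422.37]
Sum = 1457.16

1457.16


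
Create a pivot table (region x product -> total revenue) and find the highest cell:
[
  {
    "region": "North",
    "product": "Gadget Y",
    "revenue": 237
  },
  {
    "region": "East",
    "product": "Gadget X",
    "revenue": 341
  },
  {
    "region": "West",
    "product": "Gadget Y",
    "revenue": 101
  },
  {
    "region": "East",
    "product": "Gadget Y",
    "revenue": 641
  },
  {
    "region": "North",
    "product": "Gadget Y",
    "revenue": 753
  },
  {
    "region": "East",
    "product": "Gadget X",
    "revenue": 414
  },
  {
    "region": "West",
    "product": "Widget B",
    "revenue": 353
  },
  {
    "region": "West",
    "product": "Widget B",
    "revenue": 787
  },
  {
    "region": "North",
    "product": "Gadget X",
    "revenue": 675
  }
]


Pivot: region (rows) x product (columns) -> total revenue

     Gadget X      Gadget Y      Widget B    
East           755           641             0  
North          675           990             0  
West             0           101          1140  

Highest: West / Widget B = $1140

West / Widget B = $1140


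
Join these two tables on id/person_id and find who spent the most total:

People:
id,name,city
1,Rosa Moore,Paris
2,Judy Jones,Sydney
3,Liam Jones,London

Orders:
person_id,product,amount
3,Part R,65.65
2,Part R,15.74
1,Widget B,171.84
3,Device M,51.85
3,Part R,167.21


Join on: people.id = orders.person_id

Joined rows:
  Liam Jones (London) bought Part R for $65.65
  Judy Jones (Sydney) bought Part R for $15.74
  Rosa Moore (Paris) bought Widget B for $171.84
  Liam Jones (London) bought Device M for $51.85
  Liam Jones (London) bought Part R for $167.21

Total per person:
  Liam Jones: $284.71
  Rosa Moore: $171.84
  Judy Jones: $15.74

Top spender: Liam Jones ($284.71)

Liam Jones ($284.71)


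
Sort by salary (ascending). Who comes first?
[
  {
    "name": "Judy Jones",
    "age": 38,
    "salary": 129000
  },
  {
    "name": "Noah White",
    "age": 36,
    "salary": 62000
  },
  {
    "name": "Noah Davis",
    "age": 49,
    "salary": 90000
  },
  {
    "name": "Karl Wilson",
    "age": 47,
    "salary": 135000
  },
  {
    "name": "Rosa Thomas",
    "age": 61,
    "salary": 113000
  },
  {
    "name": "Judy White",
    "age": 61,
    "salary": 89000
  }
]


Sort by: salary (ascending)

Sorted order:
  1. Noah White (salary = 62000)
  2. Judy White (salary = 89000)
  3. Noah Davis (salary = 90000)
  4. Rosa Thomas (salary = 113000)
  5. Judy Jones (salary = 129000)
  6. Karl Wilson (salary = 135000)

First: Noah White

Noah White


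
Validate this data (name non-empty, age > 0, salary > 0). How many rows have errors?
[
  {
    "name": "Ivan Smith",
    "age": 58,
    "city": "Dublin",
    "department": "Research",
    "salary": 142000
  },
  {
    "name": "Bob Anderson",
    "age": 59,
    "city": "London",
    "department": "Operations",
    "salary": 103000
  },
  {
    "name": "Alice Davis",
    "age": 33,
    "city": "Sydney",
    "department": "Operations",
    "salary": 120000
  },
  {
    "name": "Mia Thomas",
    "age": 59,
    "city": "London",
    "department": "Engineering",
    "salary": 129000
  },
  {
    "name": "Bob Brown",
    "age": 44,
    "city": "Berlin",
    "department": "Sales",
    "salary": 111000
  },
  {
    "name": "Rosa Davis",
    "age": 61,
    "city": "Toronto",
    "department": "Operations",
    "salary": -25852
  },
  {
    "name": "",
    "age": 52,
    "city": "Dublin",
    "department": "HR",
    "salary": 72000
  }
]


Validating 7 records:
Rules: name non-empty, age > 0, salary > 0

  Row 1 (Ivan Smith): OK
  Row 2 (Bob Anderson): OK
  Row 3 (Alice Davis): OK
  Row 4 (Mia Thomas): OK
  Row 5 (Bob Brown): OK
  Row 6 (Rosa Davis): negative salary: -25852
  Row 7 (???): empty name

Total errors: 2

2 errors


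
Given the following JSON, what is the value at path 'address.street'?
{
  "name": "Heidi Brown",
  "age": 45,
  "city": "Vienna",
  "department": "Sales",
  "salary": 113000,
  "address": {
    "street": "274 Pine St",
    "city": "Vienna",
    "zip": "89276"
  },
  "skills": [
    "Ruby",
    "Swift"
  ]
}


Query: address.street
Path: address -> street
Value: 274 Pine St

274 Pine St


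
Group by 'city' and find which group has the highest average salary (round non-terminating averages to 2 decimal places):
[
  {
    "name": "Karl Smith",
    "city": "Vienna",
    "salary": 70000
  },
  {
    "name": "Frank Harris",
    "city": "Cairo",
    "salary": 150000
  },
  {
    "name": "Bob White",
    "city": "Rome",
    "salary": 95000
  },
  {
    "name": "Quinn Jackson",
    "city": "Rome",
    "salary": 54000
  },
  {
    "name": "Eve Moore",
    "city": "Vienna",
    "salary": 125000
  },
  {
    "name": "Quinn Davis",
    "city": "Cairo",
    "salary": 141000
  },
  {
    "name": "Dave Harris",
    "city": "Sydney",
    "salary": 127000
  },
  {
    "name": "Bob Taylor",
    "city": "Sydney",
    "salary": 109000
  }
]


Group by: city

Groups:
  Cairo: 2 people, avg salary = 291000/2 = $145500
  Rome: 2 people, avg salary = 149000/2 = $74500
  Sydney: 2 people, avg salary = 236000/2 = $118000
  Vienna: 2 people, avg salary = 195000/2 = $97500

Highest average salary: Cairo ($145500)

Cairo ($145500)


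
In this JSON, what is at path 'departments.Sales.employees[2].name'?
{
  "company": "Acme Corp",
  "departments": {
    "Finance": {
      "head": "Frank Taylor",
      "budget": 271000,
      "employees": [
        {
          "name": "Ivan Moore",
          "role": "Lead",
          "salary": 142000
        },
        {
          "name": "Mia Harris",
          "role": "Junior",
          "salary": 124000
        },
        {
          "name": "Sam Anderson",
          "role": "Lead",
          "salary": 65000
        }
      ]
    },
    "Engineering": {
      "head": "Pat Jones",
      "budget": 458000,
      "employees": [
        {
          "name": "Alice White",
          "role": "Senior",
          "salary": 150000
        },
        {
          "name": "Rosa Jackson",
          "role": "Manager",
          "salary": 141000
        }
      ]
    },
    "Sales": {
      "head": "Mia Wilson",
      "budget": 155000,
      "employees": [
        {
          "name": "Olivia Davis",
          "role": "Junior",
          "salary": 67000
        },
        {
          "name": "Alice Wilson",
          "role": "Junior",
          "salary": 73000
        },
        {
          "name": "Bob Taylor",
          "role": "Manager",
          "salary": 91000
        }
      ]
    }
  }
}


Path: departments.Sales.employees[2].name

Navigate:
  -> departments
  -> Sales
  -> employees[2].name = 'Bob Taylor'

Bob Taylor


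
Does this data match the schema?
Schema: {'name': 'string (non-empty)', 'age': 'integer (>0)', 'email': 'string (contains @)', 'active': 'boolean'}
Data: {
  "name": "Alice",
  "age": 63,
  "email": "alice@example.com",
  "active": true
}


Validating each field against schema:
  name: OK (non-empty string)
  age: OK (positive integer)
  email: OK (string with @)
  active: OK (boolean)

Result: VALID

VALID


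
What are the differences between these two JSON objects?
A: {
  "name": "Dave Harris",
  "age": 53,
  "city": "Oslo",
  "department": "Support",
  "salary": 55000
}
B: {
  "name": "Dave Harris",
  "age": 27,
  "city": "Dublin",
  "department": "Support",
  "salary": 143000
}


Comparing each field (in key order):
  name: same
  age: DIFFERENT
  city: DIFFERENT
  department: same
  salary: DIFFERENT
Differences:
  age: 53 -> 27
  city: Oslo -> Dublin
  salary: 55000 -> 143000

3 field(s) changed

3 changes: age, city, salary


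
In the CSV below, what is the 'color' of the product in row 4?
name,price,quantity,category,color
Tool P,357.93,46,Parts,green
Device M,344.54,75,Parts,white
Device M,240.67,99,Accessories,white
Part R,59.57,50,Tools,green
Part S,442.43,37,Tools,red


Query: Row 4 ('Part R'), column 'color'
Value: green

green


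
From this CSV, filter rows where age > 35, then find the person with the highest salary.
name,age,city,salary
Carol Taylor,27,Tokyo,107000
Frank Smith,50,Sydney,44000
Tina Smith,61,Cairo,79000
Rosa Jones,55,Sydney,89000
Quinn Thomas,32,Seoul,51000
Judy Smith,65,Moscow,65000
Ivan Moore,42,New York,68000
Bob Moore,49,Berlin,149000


Filter: age > 35
Sort by: salary (descending)

Filtered records (6):
  Bob Moore, age 49, salary $149000
  Rosa Jones, age 55, salary $89000
  Tina Smith, age 61, salary $79000
  Ivan Moore, age 42, salary $68000
  Judy Smith, age 65, salary $65000
  Frank Smith, age 50, salary $44000

Highest salary: Bob Moore ($149000)

Bob Moore


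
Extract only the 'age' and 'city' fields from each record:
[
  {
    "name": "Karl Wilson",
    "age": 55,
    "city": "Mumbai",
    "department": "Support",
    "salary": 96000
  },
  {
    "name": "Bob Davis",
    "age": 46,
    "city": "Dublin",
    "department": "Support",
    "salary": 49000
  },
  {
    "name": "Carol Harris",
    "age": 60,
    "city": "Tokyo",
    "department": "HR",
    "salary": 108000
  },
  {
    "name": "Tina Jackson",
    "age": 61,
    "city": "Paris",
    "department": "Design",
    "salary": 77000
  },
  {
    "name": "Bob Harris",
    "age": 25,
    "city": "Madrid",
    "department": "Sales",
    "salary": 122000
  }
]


Original: 5 records with fields: name, age, city, department, salary
Keep: ['age', 'city']
Drop: ['name', 'department', 'salary']
Result: 5 records, 2 fields each

[
  {
    "age": 55,
    "city": "Mumbai"
  },
  {
    "age": 46,
    "city": "Dublin"
  },
  {
    "age": 60,
    "city": "Tokyo"
  },
  {
    "age": 61,
    "city": "Paris"
  },
  {
    "age": 25,
    "city": "Madrid"
  }
]


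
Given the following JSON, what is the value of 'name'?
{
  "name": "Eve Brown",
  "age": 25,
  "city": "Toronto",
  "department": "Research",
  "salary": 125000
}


Looking up field 'name'
Value: Eve Brown

Eve Brown


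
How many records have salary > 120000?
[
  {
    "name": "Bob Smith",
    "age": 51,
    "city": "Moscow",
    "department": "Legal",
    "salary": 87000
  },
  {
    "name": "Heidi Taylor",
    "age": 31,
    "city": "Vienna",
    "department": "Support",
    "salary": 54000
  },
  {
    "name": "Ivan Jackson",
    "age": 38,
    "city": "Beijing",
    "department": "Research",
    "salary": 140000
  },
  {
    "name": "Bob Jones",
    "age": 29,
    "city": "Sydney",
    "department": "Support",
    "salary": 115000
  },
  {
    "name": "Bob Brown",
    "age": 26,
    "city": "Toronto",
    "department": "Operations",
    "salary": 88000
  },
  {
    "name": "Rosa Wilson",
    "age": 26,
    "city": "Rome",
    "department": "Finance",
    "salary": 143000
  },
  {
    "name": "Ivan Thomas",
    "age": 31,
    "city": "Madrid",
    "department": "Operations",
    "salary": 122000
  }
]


Data: 7 records
Condition: salary > 120000

Checking each record:
  Bob Smith: 87000
  Heidi Taylor: 54000
  Ivan Jackson: 140000 MATCH
  Bob Jones: 115000
  Bob Brown: 88000
  Rosa Wilson: 143000 MATCH
  Ivan Thomas: 122000 MATCH

Count: 3

3
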